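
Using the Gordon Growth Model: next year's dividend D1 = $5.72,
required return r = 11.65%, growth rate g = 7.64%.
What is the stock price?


Formula: P = D1 / (r - g)
Spread: r - g = 0.1165 - 0.0764 = 0.0401
Substituting: P = $5.72 / 0.0401
P = $142.64

$142.64


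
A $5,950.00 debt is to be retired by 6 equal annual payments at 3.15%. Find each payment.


Formula: PMT = PV * r / (1 - (1+r)^(-n))
Denominator: 1 - (1 + 0.0315)^(-6) = 0.169796
Numerator: $5,950.00 * 0.0315 = 187.425
PMT = 187.425 / 0.169796 = $1,103.82

$1,103.82


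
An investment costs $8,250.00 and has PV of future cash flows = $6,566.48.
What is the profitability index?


Formula: PI = PV(cash flows) / initial investment
Substituting: PI = $6,566.48 / $8,250.00
PI = 0.7959

0.7959


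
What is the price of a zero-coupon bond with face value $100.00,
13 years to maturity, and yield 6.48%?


Formula: Price = FV / (1 + r)^n
Substituting: Price = $100.00 / (1 + 0.0648)^13
Discount factor: (1.0648)^13 = 2.261958
Price = $100.00 / 2.261958 = $44.21

$44.21


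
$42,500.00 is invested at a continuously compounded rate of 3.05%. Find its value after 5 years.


Formula: FV = P * e^(r*t)
Exponent: r*t = 0.0305 * 5 = 0.1525
e^(0.1525) = 1.164742
FV = $42,500.00 * 1.164742 = $49,501.55

$49,501.55


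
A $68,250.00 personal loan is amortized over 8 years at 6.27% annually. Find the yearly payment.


Formula: PMT = PV * r / (1 - (1+r)^(-n))
Denominator: 1 - (1 + 0.0627)^(-8) = 0.385227
Numerator: $68,250.00 * 0.0627 = 4279.275
PMT = 4279.275 / 0.385227 = $11,108.44

$11,108.44


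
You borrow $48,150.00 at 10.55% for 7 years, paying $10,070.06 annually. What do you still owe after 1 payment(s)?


Formula: Balance = PV*(1+r)^k - PMT*((1+r)^k - 1)/r
Growth: (1 + 0.1055)^1 = 1.1055
Accumulated factor: ((1+r)^k - 1)/r = 1.0
Balance = $48,150.00 * 1.1055 - $10,070.06 * 1.0
Balance = $43,159.77

$43,159.77


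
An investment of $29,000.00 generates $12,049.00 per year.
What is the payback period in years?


Formula: Payback = investment / annual cash flow
Substituting: Payback = $29,000.00 / $12,049.00
Payback = 2.4068 years

2.4068 years


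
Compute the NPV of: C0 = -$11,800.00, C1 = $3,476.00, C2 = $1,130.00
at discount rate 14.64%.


Formula: NPV = C0 + C1/(1+r) + C2/(1+r)^2
Discount C1: $3,476.00 / (1 + 0.1464) = $3,032.10
Discount C2: $1,130.00 / (1 + 0.1464)^2 = $859.82
NPV = -$11,800.00 + $3,032.10 + $859.82 = -$7,908.08

-$7,908.08


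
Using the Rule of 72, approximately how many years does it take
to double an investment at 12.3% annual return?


Formula: Years ≈ 72 / r
Substituting: Years ≈ 72 / 12.3
Years ≈ 5.9

5.9 years


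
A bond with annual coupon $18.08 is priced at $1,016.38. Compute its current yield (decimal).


Formula: Current yield = annual coupon / price
Substituting: CY = $18.08 / $1,016.38
CY = 0.017789

0.017789


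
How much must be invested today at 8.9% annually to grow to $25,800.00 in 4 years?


Formula: PV = FV / (1 + r)^n
Substituting: PV = $25,800.00 / (1 + 0.089)^4
Discount factor: (1.089)^4 = 1.406409
PV = $25,800.00 / 1.406409 = $18,344.60

$18,344.60


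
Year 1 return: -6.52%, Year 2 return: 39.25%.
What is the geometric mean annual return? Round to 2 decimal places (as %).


Formula: Geometric mean = ((1+r1)*(1+r2))^(1/2) - 1
Product: (1 + -0.0652) * (1 + 0.3925) = 0.9348 * 1.3925 = 1.301709
Square root: 1.301709^0.5 = 1.140925
Geometric mean = 1.140925 - 1 = 0.140925
As percentage: 14.09%

14.09%


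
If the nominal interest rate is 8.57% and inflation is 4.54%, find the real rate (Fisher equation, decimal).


Formula: (1 + r_real) = (1 + r_nom) / (1 + inflation)
Substituting: (1 + r_real) = 1.0857 / 1.0454
(1 + r_real) = 1.03855
r_real = 1.03855 - 1 = 0.03855

0.03855


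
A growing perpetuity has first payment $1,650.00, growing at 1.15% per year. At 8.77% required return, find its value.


Formula: PV = C / (r - g)
Spread: r - g = 0.0877 - 0.0115 = 0.0762
Substituting: PV = $1,650.00 / 0.0762
PV = $21,653.54

$21,653.54


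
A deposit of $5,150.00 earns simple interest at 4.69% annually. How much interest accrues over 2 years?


Formula: I = P * r * t
Substituting: I = $5,150.00 * 0.0469 * 2
Step: I = $5,150.00 * 0.0938
I = $483.07

$483.07


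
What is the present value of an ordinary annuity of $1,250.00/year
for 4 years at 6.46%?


Formula: PV = PMT * (1 - (1+r)^(-n)) / r
Discount factor: (1 + 0.0646)^(-4) = 0.778492
Bracket: 1 - 0.778492 = 0.221508
PV = $1,250.00 * 0.221508 / 0.0646 = $4,286.15

$4,286.15


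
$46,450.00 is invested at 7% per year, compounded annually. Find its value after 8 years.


Formula: FV = P * (1 + r)^n
Substituting: FV = $46,450.00 * (1 + 0.07)^8
Growth factor: (1.07)^8 = 1.718186
FV = $46,450.00 * 1.718186 = $79,809.75

$79,809.75


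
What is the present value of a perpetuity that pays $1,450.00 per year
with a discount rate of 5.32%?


Formula: PV = C / r
Substituting: PV = $1,450.00 / 0.0532
PV = $27,255.64

$27,255.64


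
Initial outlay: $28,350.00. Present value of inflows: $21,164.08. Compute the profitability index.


Formula: PI = PV(cash flows) / initial investment
Substituting: PI = $21,164.08 / $28,350.00
PI = 0.7465

0.7465


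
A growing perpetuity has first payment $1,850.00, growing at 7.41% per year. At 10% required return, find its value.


Formula: PV = C / (r - g)
Spread: r - g = 0.1 - 0.0741 = 0.0259
Substituting: PV = $1,850.00 / 0.0259
PV = $71,428.57

$71,428.57


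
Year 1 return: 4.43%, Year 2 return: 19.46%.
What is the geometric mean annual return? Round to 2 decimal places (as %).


Formula: Geometric mean = ((1+r1)*(1+r2))^(1/2) - 1
Product: (1 + 0.0443) * (1 + 0.1946) = 1.0443 * 1.1946 = 1.247521
Square root: 1.247521^0.5 = 1.116925
Geometric mean = 1.116925 - 1 = 0.116925
As percentage: 11.69%

11.69%


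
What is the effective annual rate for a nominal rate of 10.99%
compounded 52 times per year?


Formula: EAR = (1 + r/m)^m - 1
Period rate: r/m = 0.1099 / 52 = 0.002113
Compounding: (1 + 0.002113)^52 = 1.116037
EAR = 1.116037 - 1 = 0.116037

0.116037


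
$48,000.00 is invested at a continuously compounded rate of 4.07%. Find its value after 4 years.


Formula: FV = P * e^(r*t)
Exponent: r*t = 0.0407 * 4 = 0.1628
e^(0.1628) = 1.176801
FV = $48,000.00 * 1.176801 = $56,486.46

$56,486.46


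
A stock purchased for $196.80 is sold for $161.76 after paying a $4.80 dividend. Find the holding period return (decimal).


Formula: HPR = (P1 - P0 + D) / P0
Gain: $161.76 - $196.80 + $4.80 = -$30.24
HPR = -$30.24 / $196.80 = -0.1537

-0.1537


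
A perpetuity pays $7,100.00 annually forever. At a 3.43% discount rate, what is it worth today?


Formula: PV = C / r
Substituting: PV = $7,100.00 / 0.0343
PV = $206,997.08

$206,997.08


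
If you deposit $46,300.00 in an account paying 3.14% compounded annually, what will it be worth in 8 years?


Formula: FV = P * (1 + r)^n
Substituting: FV = $46,300.00 * (1 + 0.0314)^8
Growth factor: (1.0314)^8 = 1.28061
FV = $46,300.00 * 1.28061 = $59,292.26

$59,292.26


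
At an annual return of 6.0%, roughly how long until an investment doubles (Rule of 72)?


Formula: Years ≈ 72 / r
Substituting: Years ≈ 72 / 6.0
Years ≈ 12.0

12.0 years


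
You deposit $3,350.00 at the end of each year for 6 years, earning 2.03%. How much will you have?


Formula: FV = PMT * ((1+r)^n - 1) / r
Growth factor: (1 + 0.0203)^6 = 1.128151
Numerator: 1.128151 - 1 = 0.128151
FV = $3,350.00 * 0.128151 / 0.0203 = $21,148.11

$21,148.11


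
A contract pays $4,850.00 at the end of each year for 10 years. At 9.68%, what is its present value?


Formula: PV = PMT * (1 - (1+r)^(-n)) / r
Discount factor: (1 + 0.0968)^(-10) = 0.396941
Bracket: 1 - 0.396941 = 0.603059
PV = $4,850.00 * 0.603059 / 0.0968 = $30,215.27

$30,215.27


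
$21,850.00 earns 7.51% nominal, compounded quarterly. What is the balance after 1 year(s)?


Formula: FV = P * (1 + r/m)^(m*t)
Period rate: r/m = 0.0751 / 4 = 0.018775
Total periods: m*t = 4 * 1 = 4
Growth factor: (1 + 0.018775)^4 = 1.077242
FV = $21,850.00 * 1.077242 = $23,537.73

$23,537.73


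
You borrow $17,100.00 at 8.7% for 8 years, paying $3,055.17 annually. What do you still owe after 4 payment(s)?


Formula: Balance = PV*(1+r)^k - PMT*((1+r)^k - 1)/r
Growth: (1 + 0.087)^4 = 1.396105
Accumulated factor: ((1+r)^k - 1)/r = 4.552935
Balance = $17,100.00 * 1.396105 - $3,055.17 * 4.552935
Balance = $9,963.41

$9,963.41


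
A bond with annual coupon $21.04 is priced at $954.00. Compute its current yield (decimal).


Formula: Current yield = annual coupon / price
Substituting: CY = $21.04 / $954.00
CY = 0.022055

0.022055


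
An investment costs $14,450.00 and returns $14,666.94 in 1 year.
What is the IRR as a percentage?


Formula: IRR = C1/C0 - 1
Substituting: IRR = $14,666.94 / $14,450.00 - 1
Ratio: 1.015013 - 1 = 0.015013
IRR = 1.5013%

1.5013%


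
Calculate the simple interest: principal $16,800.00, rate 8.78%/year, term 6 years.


Formula: I = P * r * t
Substituting: I = $16,800.00 * 0.0878 * 6
Step: I = $16,800.00 * 0.5268
I = $8,850.24

$8,850.24


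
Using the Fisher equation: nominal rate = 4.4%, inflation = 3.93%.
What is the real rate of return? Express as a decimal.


Formula: (1 + r_real) = (1 + r_nom) / (1 + inflation)
Substituting: (1 + r_real) = 1.044 / 1.0393
(1 + r_real) = 1.004522
r_real = 1.004522 - 1 = 0.004522

0.004522


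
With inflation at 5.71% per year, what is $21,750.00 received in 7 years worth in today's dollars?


Formula: Real value = nominal / (1 + inflation)^years
Price level: (1 + 0.0571)^7 = 1.47507
Real value = $21,750.00 / 1.47507 = $14,745.07

$14,745.07


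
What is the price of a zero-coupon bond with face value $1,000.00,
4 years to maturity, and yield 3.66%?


Formula: Price = FV / (1 + r)^n
Substituting: Price = $1,000.00 / (1 + 0.0366)^4
Discount factor: (1.0366)^4 = 1.154635
Price = $1,000.00 / 1.154635 = $866.07

$866.07


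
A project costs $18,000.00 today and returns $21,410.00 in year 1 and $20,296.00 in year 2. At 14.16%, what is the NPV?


Formula: NPV = C0 + C1/(1+r) + C2/(1+r)^2
Discount C1: $21,410.00 / (1 + 0.1416) = $18,754.38
Discount C2: $20,296.00 / (1 + 0.1416)^2 = $15,573.37
NPV = -$18,000.00 + $18,754.38 + $15,573.37 = $16,327.75

$16,327.75


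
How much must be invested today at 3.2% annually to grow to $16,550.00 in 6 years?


Formula: PV = FV / (1 + r)^n
Substituting: PV = $16,550.00 / (1 + 0.032)^6
Discount factor: (1.032)^6 = 1.208031
PV = $16,550.00 / 1.208031 = $13,699.98

$13,699.98


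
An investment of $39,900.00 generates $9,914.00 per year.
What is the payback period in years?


Formula: Payback = investment / annual cash flow
Substituting: Payback = $39,900.00 / $9,914.00
Payback = 4.0246 years

4.0246 years


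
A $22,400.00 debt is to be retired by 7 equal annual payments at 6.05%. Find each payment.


Formula: PMT = PV * r / (1 - (1+r)^(-n))
Denominator: 1 - (1 + 0.0605)^(-7) = 0.337135
Numerator: $22,400.00 * 0.0605 = 1355.2
PMT = 1355.2 / 0.337135 = $4,019.76

$4,019.76


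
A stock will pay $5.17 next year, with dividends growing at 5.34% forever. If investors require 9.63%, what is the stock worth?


Formula: P = D1 / (r - g)
Spread: r - g = 0.0963 - 0.0534 = 0.0429
Substituting: P = $5.17 / 0.0429
P = $120.51

$120.51


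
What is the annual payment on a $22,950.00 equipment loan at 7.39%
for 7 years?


Formula: PMT = PV * r / (1 - (1+r)^(-n))
Denominator: 1 - (1 + 0.0739)^(-7) = 0.39291
Numerator: $22,950.00 * 0.0739 = 1696.005
PMT = 1696.005 / 0.39291 = $4,316.52

$4,316.52


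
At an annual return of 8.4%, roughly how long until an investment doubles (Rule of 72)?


Formula: Years ≈ 72 / r
Substituting: Years ≈ 72 / 8.4
Years ≈ 8.6

8.6 years


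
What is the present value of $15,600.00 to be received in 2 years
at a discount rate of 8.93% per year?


Formula: PV = FV / (1 + r)^n
Substituting: PV = $15,600.00 / (1 + 0.0893)^2
Discount factor: (1.0893)^2 = 1.186574
PV = $15,600.00 / 1.186574 = $13,147.09

$13,147.09


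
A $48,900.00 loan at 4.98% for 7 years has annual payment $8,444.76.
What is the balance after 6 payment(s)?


Formula: Balance = PV*(1+r)^k - PMT*((1+r)^k - 1)/r
Growth: (1 + 0.0498)^6 = 1.338565
Accumulated factor: ((1+r)^k - 1)/r = 6.798491
Balance = $48,900.00 * 1.338565 - $8,444.76 * 6.798491
Balance = $8,044.20

$8,044.20


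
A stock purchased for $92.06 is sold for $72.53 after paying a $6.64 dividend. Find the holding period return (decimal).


Formula: HPR = (P1 - P0 + D) / P0
Gain: $72.53 - $92.06 + $6.64 = -$12.89
HPR = -$12.89 / $92.06 = -0.14

-0.14


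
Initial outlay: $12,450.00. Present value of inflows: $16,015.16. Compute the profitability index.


Formula: PI = PV(cash flows) / initial investment
Substituting: PI = $16,015.16 / $12,450.00
PI = 1.2864

1.2864


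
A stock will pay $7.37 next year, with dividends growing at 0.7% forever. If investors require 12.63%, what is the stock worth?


Formula: P = D1 / (r - g)
Spread: r - g = 0.1263 - 0.007 = 0.1193
Substituting: P = $7.37 / 0.1193
P = $61.78

$61.78


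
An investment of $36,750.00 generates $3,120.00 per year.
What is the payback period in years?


Formula: Payback = investment / annual cash flow
Substituting: Payback = $36,750.00 / $3,120.00
Payback = 11.7788 years

11.7788 years


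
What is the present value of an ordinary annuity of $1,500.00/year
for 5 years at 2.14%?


Formula: PV = PMT * (1 - (1+r)^(-n)) / r
Discount factor: (1 + 0.0214)^(-5) = 0.899541
Bracket: 1 - 0.899541 = 0.100459
PV = $1,500.00 * 0.100459 / 0.0214 = $7,041.55

$7,041.55


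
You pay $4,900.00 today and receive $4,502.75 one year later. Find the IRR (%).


Formula: IRR = C1/C0 - 1
Substituting: IRR = $4,502.75 / $4,900.00 - 1
Ratio: 0.918929 - 1 = -0.081071
IRR = -8.1071%

-8.1071%


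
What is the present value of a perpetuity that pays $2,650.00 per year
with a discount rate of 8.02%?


Formula: PV = C / r
Substituting: PV = $2,650.00 / 0.0802
PV = $33,042.39

$33,042.39


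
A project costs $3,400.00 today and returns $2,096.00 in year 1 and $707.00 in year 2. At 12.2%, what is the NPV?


Formula: NPV = C0 + C1/(1+r) + C2/(1+r)^2
Discount C1: $2,096.00 / (1 + 0.122) = $1,868.09
Discount C2: $707.00 / (1 + 0.122)^2 = $561.61
NPV = -$3,400.00 + $1,868.09 + $561.61 = -$970.30

-$970.30


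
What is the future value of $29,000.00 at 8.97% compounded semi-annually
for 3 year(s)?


Formula: FV = P * (1 + r/m)^(m*t)
Period rate: r/m = 0.0897 / 2 = 0.04485
Total periods: m*t = 2 * 3 = 6
Growth factor: (1 + 0.04485)^6 = 1.301139
FV = $29,000.00 * 1.301139 = $37,733.03

$37,733.03


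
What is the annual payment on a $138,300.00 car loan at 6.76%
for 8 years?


Formula: PMT = PV * r / (1 - (1+r)^(-n))
Denominator: 1 - (1 + 0.0676)^(-8) = 0.407441
Numerator: $138,300.00 * 0.0676 = 9349.08
PMT = 9349.08 / 0.407441 = $22,945.84

$22,945.84


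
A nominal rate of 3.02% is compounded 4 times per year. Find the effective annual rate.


Formula: EAR = (1 + r/m)^m - 1
Period rate: r/m = 0.0302 / 4 = 0.00755
Compounding: (1 + 0.00755)^4 = 1.030544
EAR = 1.030544 - 1 = 0.030544

0.030544


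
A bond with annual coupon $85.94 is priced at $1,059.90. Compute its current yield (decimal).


Formula: Current yield = annual coupon / price
Substituting: CY = $85.94 / $1,059.90
CY = 0.081083

0.081083


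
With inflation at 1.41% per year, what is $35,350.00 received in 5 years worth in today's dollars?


Formula: Real value = nominal / (1 + inflation)^years
Price level: (1 + 0.0141)^5 = 1.072516
Real value = $35,350.00 / 1.072516 = $32,959.87

$32,959.87


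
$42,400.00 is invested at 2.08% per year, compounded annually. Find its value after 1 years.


Formula: FV = P * (1 + r)^n
Substituting: FV = $42,400.00 * (1 + 0.0208)^1
Growth factor: (1.0208)^1 = 1.0208
FV = $42,400.00 * 1.0208 = $43,281.92

$43,281.92


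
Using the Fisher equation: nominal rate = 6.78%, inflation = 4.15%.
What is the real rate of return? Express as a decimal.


Formula: (1 + r_real) = (1 + r_nom) / (1 + inflation)
Substituting: (1 + r_real) = 1.0678 / 1.0415
(1 + r_real) = 1.025252
r_real = 1.025252 - 1 = 0.025252

0.025252


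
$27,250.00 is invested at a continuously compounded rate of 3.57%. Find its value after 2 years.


Formula: FV = P * e^(r*t)
Exponent: r*t = 0.0357 * 2 = 0.0714
e^(0.0714) = 1.074011
FV = $27,250.00 * 1.074011 = $29,266.79

$29,266.79


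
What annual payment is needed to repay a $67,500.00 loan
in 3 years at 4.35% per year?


Formula: PMT = PV * r / (1 - (1+r)^(-n))
Denominator: 1 - (1 + 0.0435)^(-3) = 0.119919
Numerator: $67,500.00 * 0.0435 = 2936.25
PMT = 2936.25 / 0.119919 = $24,485.28

$24,485.28


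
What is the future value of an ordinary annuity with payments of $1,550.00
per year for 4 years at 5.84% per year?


Formula: FV = PMT * ((1+r)^n - 1) / r
Growth factor: (1 + 0.0584)^4 = 1.254872
Numerator: 1.254872 - 1 = 0.254872
FV = $1,550.00 * 0.254872 / 0.0584 = $6,764.57

$6,764.57


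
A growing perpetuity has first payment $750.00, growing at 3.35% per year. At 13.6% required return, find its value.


Formula: PV = C / (r - g)
Spread: r - g = 0.136 - 0.0335 = 0.1025
Substituting: PV = $750.00 / 0.1025
PV = $7,317.07

$7,317.07


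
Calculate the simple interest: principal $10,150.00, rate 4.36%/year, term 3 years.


Formula: I = P * r * t
Substituting: I = $10,150.00 * 0.0436 * 3
Step: I = $10,150.00 * 0.1308
I = $1,327.62

$1,327.62


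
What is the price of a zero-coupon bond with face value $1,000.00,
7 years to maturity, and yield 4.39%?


Formula: Price = FV / (1 + r)^n
Substituting: Price = $1,000.00 / (1 + 0.0439)^7
Discount factor: (1.0439)^7 = 1.350866
Price = $1,000.00 / 1.350866 = $740.27

$740.27


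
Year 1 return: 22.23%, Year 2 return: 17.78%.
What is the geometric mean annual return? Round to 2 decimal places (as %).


Formula: Geometric mean = ((1+r1)*(1+r2))^(1/2) - 1
Product: (1 + 0.2223) * (1 + 0.1778) = 1.2223 * 1.1778 = 1.439625
Square root: 1.439625^0.5 = 1.199844
Geometric mean = 1.199844 - 1 = 0.199844
As percentage: 19.98%

19.98%


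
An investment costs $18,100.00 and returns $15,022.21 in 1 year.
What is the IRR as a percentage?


Formula: IRR = C1/C0 - 1
Substituting: IRR = $15,022.21 / $18,100.00 - 1
Ratio: 0.829956 - 1 = -0.170044
IRR = -17.0044%

-17.0044%


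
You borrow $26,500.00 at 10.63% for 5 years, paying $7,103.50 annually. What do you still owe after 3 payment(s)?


Formula: Balance = PV*(1+r)^k - PMT*((1+r)^k - 1)/r
Growth: (1 + 0.1063)^3 = 1.354
Accumulated factor: ((1+r)^k - 1)/r = 3.3302
Balance = $26,500.00 * 1.354 - $7,103.50 * 3.3302
Balance = $12,224.93

$12,224.93


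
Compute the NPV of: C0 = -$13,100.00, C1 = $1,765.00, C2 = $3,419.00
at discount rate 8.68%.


Formula: NPV = C0 + C1/(1+r) + C2/(1+r)^2
Discount C1: $1,765.00 / (1 + 0.0868) = $1,624.03
Discount C2: $3,419.00 / (1 + 0.0868)^2 = $2,894.68
NPV = -$13,100.00 + $1,624.03 + $2,894.68 = -$8,581.29

-$8,581.29


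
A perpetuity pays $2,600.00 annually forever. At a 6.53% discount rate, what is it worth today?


Formula: PV = C / r
Substituting: PV = $2,600.00 / 0.0653
PV = $39,816.23

$39,816.23


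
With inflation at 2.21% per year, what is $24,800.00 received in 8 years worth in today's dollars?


Formula: Real value = nominal / (1 + inflation)^years
Price level: (1 + 0.0221)^8 = 1.191097
Real value = $24,800.00 / 1.191097 = $20,821.14

$20,821.14


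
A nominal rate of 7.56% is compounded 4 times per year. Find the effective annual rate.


Formula: EAR = (1 + r/m)^m - 1
Period rate: r/m = 0.0756 / 4 = 0.0189
Compounding: (1 + 0.0189)^4 = 1.07777
EAR = 1.07777 - 1 = 0.07777

0.07777


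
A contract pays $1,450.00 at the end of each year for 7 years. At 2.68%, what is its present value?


Formula: PV = PMT * (1 - (1+r)^(-n)) / r
Discount factor: (1 + 0.0268)^(-7) = 0.830996
Bracket: 1 - 0.830996 = 0.169004
PV = $1,450.00 * 0.169004 / 0.0268 = $9,143.87

$9,143.87


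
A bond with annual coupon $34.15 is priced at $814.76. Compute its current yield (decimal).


Formula: Current yield = annual coupon / price
Substituting: CY = $34.15 / $814.76
CY = 0.041914

0.041914


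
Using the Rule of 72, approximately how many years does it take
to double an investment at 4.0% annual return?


Formula: Years ≈ 72 / r
Substituting: Years ≈ 72 / 4.0
Years ≈ 18.0

18.0 years


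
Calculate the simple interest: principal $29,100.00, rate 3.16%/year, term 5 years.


Formula: I = P * r * t
Substituting: I = $29,100.00 * 0.0316 * 5
Step: I = $29,100.00 * 0.158
I = $4,597.80

$4,597.80


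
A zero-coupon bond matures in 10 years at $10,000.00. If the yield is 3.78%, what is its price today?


Formula: Price = FV / (1 + r)^n
Substituting: Price = $10,000.00 / (1 + 0.0378)^10
Discount factor: (1.0378)^10 = 1.449228
Price = $10,000.00 / 1.449228 = $6,900.23

$6,900.23


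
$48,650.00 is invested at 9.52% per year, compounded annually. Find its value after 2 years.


Formula: FV = P * (1 + r)^n
Substituting: FV = $48,650.00 * (1 + 0.0952)^2
Growth factor: (1.0952)^2 = 1.199463
FV = $48,650.00 * 1.199463 = $58,353.88

$58,353.88


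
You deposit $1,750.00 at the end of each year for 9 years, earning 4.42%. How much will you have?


Formula: FV = PMT * ((1+r)^n - 1) / r
Growth factor: (1 + 0.0442)^9 = 1.475887
Numerator: 1.475887 - 1 = 0.475887
FV = $1,750.00 * 0.475887 / 0.0442 = $18,841.69

$18,841.69


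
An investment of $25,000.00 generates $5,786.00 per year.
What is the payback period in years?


Formula: Payback = investment / annual cash flow
Substituting: Payback = $25,000.00 / $5,786.00
Payback = 4.3208 years

4.3208 years


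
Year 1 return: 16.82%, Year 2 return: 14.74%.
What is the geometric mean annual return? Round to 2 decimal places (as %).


Formula: Geometric mean = ((1+r1)*(1+r2))^(1/2) - 1
Product: (1 + 0.1682) * (1 + 0.1474) = 1.1682 * 1.1474 = 1.340393
Square root: 1.340393^0.5 = 1.157753
Geometric mean = 1.157753 - 1 = 0.157753
As percentage: 15.78%

15.78%


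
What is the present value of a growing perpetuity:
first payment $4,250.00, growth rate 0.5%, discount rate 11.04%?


Formula: PV = C / (r - g)
Spread: r - g = 0.1104 - 0.005 = 0.1054
Substituting: PV = $4,250.00 / 0.1054
PV = $40,322.58

$40,322.58


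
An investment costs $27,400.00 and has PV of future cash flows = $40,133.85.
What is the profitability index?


Formula: PI = PV(cash flows) / initial investment
Substituting: PI = $40,133.85 / $27,400.00
PI = 1.4647

1.4647


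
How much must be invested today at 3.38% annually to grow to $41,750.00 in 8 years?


Formula: PV = FV / (1 + r)^n
Substituting: PV = $41,750.00 / (1 + 0.0338)^8
Discount factor: (1.0338)^8 = 1.304645
PV = $41,750.00 / 1.304645 = $32,001.05

$32,001.05


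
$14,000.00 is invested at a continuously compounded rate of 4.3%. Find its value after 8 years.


Formula: FV = P * e^(r*t)
Exponent: r*t = 0.043 * 8 = 0.344
e^(0.344) = 1.410579
FV = $14,000.00 * 1.410579 = $19,748.10

$19,748.10


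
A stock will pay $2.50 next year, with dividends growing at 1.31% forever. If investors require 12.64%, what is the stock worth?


Formula: P = D1 / (r - g)
Spread: r - g = 0.1264 - 0.0131 = 0.1133
Substituting: P = $2.50 / 0.1133
P = $22.07

$22.07


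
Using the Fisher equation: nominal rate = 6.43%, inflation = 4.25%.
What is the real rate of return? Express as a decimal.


Formula: (1 + r_real) = (1 + r_nom) / (1 + inflation)
Substituting: (1 + r_real) = 1.0643 / 1.0425
(1 + r_real) = 1.020911
r_real = 1.020911 - 1 = 0.020911

0.020911


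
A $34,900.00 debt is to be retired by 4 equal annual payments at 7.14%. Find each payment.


Formula: PMT = PV * r / (1 - (1+r)^(-n))
Denominator: 1 - (1 + 0.0714)^(-4) = 0.241084
Numerator: $34,900.00 * 0.0714 = 2491.86
PMT = 2491.86 / 0.241084 = $10,336.04

$10,336.04


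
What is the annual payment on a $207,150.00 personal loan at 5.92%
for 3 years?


Formula: PMT = PV * r / (1 - (1+r)^(-n))
Denominator: 1 - (1 + 0.0592)^(-3) = 0.158477
Numerator: $207,150.00 * 0.0592 = 12263.28
PMT = 12263.28 / 0.158477 = $77,382.17

$77,382.17


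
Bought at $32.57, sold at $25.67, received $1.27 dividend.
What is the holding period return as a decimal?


Formula: HPR = (P1 - P0 + D) / P0
Gain: $25.67 - $32.57 + $1.27 = -$5.63
HPR = -$5.63 / $32.57 = -0.1729

-0.1729


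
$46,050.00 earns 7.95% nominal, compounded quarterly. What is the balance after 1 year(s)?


Formula: FV = P * (1 + r/m)^(m*t)
Period rate: r/m = 0.0795 / 4 = 0.019875
Total periods: m*t = 4 * 1 = 4
Growth factor: (1 + 0.019875)^4 = 1.081902
FV = $46,050.00 * 1.081902 = $49,821.57

$49,821.57


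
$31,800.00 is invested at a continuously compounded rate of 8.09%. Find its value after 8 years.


Formula: FV = P * e^(r*t)
Exponent: r*t = 0.0809 * 8 = 0.6472
e^(0.6472) = 1.910185
FV = $31,800.00 * 1.910185 = $60,743.88

$60,743.88


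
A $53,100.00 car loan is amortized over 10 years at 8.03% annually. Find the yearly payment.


Formula: PMT = PV * r / (1 - (1+r)^(-n))
Denominator: 1 - (1 + 0.0803)^(-10) = 0.538091
Numerator: $53,100.00 * 0.0803 = 4263.93
PMT = 4263.93 / 0.538091 = $7,924.18

$7,924.18


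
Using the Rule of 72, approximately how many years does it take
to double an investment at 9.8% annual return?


Formula: Years ≈ 72 / r
Substituting: Years ≈ 72 / 9.8
Years ≈ 7.3

7.3 years


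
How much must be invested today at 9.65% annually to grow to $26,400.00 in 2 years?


Formula: PV = FV / (1 + r)^n
Substituting: PV = $26,400.00 / (1 + 0.0965)^2
Discount factor: (1.0965)^2 = 1.202312
PV = $26,400.00 / 1.202312 = $21,957.69

$21,957.69


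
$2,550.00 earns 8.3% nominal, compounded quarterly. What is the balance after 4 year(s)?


Formula: FV = P * (1 + r/m)^(m*t)
Period rate: r/m = 0.083 / 4 = 0.02075
Total periods: m*t = 4 * 4 = 16
Growth factor: (1 + 0.02075)^16 = 1.389025
FV = $2,550.00 * 1.389025 = $3,542.02

$3,542.02


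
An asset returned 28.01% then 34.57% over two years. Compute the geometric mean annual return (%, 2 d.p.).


Formula: Geometric mean = ((1+r1)*(1+r2))^(1/2) - 1
Product: (1 + 0.2801) * (1 + 0.3457) = 1.2801 * 1.3457 = 1.722631
Square root: 1.722631^0.5 = 1.31249
Geometric mean = 1.31249 - 1 = 0.31249
As percentage: 31.25%

31.25%


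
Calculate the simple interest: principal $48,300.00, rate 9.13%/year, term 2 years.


Formula: I = P * r * t
Substituting: I = $48,300.00 * 0.0913 * 2
Step: I = $48,300.00 * 0.1826
I = $8,819.58

$8,819.58


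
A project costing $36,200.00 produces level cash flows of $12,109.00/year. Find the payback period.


Formula: Payback = investment / annual cash flow
Substituting: Payback = $36,200.00 / $12,109.00
Payback = 2.9895 years

2.9895 years


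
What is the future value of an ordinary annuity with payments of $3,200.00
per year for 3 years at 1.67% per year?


Formula: FV = PMT * ((1+r)^n - 1) / r
Growth factor: (1 + 0.0167)^3 = 1.050941
Numerator: 1.050941 - 1 = 0.050941
FV = $3,200.00 * 0.050941 / 0.0167 = $9,761.21

$9,761.21


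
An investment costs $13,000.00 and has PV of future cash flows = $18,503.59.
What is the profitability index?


Formula: PI = PV(cash flows) / initial investment
Substituting: PI = $18,503.59 / $13,000.00
PI = 1.4234

1.4234


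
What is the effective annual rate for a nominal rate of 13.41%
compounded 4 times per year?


Formula: EAR = (1 + r/m)^m - 1
Period rate: r/m = 0.1341 / 4 = 0.033525
Compounding: (1 + 0.033525)^4 = 1.140996
EAR = 1.140996 - 1 = 0.140996

0.140996


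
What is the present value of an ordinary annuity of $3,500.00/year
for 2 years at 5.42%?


Formula: PV = PMT * (1 - (1+r)^(-n)) / r
Discount factor: (1 + 0.0542)^(-2) = 0.899817
Bracket: 1 - 0.899817 = 0.100183
PV = $3,500.00 * 0.100183 / 0.0542 = $6,469.41

$6,469.41


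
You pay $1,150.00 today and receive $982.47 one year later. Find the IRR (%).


Formula: IRR = C1/C0 - 1
Substituting: IRR = $982.47 / $1,150.00 - 1
Ratio: 0.854322 - 1 = -0.145678
IRR = -14.5678%

-14.5678%


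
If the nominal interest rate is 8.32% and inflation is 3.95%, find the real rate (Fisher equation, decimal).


Formula: (1 + r_real) = (1 + r_nom) / (1 + inflation)
Substituting: (1 + r_real) = 1.0832 / 1.0395
(1 + r_real) = 1.042039
r_real = 1.042039 - 1 = 0.042039

0.042039


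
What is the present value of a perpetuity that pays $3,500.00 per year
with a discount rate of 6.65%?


Formula: PV = C / r
Substituting: PV = $3,500.00 / 0.0665
PV = $52,631.58

$52,631.58


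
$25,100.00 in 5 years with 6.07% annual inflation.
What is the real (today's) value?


Formula: Real value = nominal / (1 + inflation)^years
Price level: (1 + 0.0607)^5 = 1.34265
Real value = $25,100.00 / 1.34265 = $18,694.37

$18,694.37


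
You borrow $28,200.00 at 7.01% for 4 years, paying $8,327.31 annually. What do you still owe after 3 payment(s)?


Formula: Balance = PV*(1+r)^k - PMT*((1+r)^k - 1)/r
Growth: (1 + 0.0701)^3 = 1.225387
Accumulated factor: ((1+r)^k - 1)/r = 3.215214
Balance = $28,200.00 * 1.225387 - $8,327.31 * 3.215214
Balance = $7,781.82

$7,781.82


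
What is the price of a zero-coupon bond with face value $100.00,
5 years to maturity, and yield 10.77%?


Formula: Price = FV / (1 + r)^n
Substituting: Price = $100.00 / (1 + 0.1077)^5
Discount factor: (1.1077)^5 = 1.667673
Price = $100.00 / 1.667673 = $59.96

$59.96


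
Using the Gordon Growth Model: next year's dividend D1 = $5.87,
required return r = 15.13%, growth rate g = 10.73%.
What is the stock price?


Formula: P = D1 / (r - g)
Spread: r - g = 0.1513 - 0.1073 = 0.044
Substituting: P = $5.87 / 0.044
P = $133.41

$133.41


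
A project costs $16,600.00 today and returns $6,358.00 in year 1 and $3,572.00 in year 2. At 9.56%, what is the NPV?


Formula: NPV = C0 + C1/(1+r) + C2/(1+r)^2
Discount C1: $6,358.00 / (1 + 0.0956) = $5,803.21
Discount C2: $3,572.00 / (1 + 0.0956)^2 = $2,975.83
NPV = -$16,600.00 + $5,803.21 + $2,975.83 = -$7,820.96

-$7,820.96


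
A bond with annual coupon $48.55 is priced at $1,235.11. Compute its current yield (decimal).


Formula: Current yield = annual coupon / price
Substituting: CY = $48.55 / $1,235.11
CY = 0.039308

0.039308


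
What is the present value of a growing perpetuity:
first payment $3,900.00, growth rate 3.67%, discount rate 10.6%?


Formula: PV = C / (r - g)
Spread: r - g = 0.106 - 0.0367 = 0.0693
Substituting: PV = $3,900.00 / 0.0693
PV = $56,277.06

$56,277.06


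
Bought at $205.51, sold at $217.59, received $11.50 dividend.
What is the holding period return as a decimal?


Formula: HPR = (P1 - P0 + D) / P0
Gain: $217.59 - $205.51 + $11.50 = $23.58
HPR = $23.58 / $205.51 = 0.1147

0.1147


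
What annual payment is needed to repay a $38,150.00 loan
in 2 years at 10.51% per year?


Formula: PMT = PV * r / (1 - (1+r)^(-n))
Denominator: 1 - (1 + 0.1051)^(-2) = 0.181164
Numerator: $38,150.00 * 0.1051 = 4009.565
PMT = 4009.565 / 0.181164 = $22,132.22

$22,132.22


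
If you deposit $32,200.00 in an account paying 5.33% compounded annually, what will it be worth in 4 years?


Formula: FV = P * (1 + r)^n
Substituting: FV = $32,200.00 * (1 + 0.0533)^4
Growth factor: (1.0533)^4 = 1.230859
FV = $32,200.00 * 1.230859 = $39,633.66

$39,633.66


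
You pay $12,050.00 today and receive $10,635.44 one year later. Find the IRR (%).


Formula: IRR = C1/C0 - 1
Substituting: IRR = $10,635.44 / $12,050.00 - 1
Ratio: 0.882609 - 1 = -0.117391
IRR = -11.7391%

-11.7391%


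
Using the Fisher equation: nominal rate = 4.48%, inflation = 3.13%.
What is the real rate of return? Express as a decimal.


Formula: (1 + r_real) = (1 + r_nom) / (1 + inflation)
Substituting: (1 + r_real) = 1.0448 / 1.0313
(1 + r_real) = 1.01309
r_real = 1.01309 - 1 = 0.01309

0.01309


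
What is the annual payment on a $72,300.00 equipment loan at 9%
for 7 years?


Formula: PMT = PV * r / (1 - (1+r)^(-n))
Denominator: 1 - (1 + 0.09)^(-7) = 0.452966
Numerator: $72,300.00 * 0.09 = 6507.0
PMT = 6507.0 / 0.452966 = $14,365.32

$14,365.32


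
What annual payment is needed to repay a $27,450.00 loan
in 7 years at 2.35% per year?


Formula: PMT = PV * r / (1 - (1+r)^(-n))
Denominator: 1 - (1 + 0.0235)^(-7) = 0.150066
Numerator: $27,450.00 * 0.0235 = 645.075
PMT = 645.075 / 0.150066 = $4,298.60

$4,298.60


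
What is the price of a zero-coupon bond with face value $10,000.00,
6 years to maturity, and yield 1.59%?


Formula: Price = FV / (1 + r)^n
Substituting: Price = $10,000.00 / (1 + 0.0159)^6
Discount factor: (1.0159)^6 = 1.099274
Price = $10,000.00 / 1.099274 = $9,096.92

$9,096.92


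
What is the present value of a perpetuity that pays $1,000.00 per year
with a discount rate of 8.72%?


Formula: PV = C / r
Substituting: PV = $1,000.00 / 0.0872
PV = $11,467.89

$11,467.89


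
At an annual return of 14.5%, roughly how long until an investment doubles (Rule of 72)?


Formula: Years ≈ 72 / r
Substituting: Years ≈ 72 / 14.5
Years ≈ 5.0

5.0 years


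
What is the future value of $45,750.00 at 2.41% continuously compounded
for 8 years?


Formula: FV = P * e^(r*t)
Exponent: r*t = 0.0241 * 8 = 0.1928
e^(0.1928) = 1.21264
FV = $45,750.00 * 1.21264 = $55,478.29

$55,478.29


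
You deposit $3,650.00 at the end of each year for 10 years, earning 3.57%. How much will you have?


Formula: FV = PMT * ((1+r)^n - 1) / r
Growth factor: (1 + 0.0357)^10 = 1.420168
Numerator: 1.420168 - 1 = 0.420168
FV = $3,650.00 * 0.420168 / 0.0357 = $42,958.37

$42,958.37


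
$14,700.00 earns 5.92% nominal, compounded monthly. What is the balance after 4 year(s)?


Formula: FV = P * (1 + r/m)^(m*t)
Period rate: r/m = 0.0592 / 12 = 0.004933
Total periods: m*t = 12 * 4 = 48
Growth factor: (1 + 0.004933)^48 = 1.26645
FV = $14,700.00 * 1.26645 = $18,616.82

$18,616.82


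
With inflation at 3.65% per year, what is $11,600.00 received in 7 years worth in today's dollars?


Formula: Real value = nominal / (1 + inflation)^years
Price level: (1 + 0.0365)^7 = 1.285243
Real value = $11,600.00 / 1.285243 = $9,025.53

$9,025.53


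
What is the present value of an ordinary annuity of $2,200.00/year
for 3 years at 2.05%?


Formula: PV = PMT * (1 - (1+r)^(-n)) / r
Discount factor: (1 + 0.0205)^(-3) = 0.940938
Bracket: 1 - 0.940938 = 0.059062
PV = $2,200.00 * 0.059062 / 0.0205 = $6,338.37

$6,338.37


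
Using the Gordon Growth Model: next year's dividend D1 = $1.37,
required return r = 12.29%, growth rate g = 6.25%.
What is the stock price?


Formula: P = D1 / (r - g)
Spread: r - g = 0.1229 - 0.0625 = 0.0604
Substituting: P = $1.37 / 0.0604
P = $22.68

$22.68


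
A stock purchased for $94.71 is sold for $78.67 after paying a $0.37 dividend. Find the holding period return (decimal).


Formula: HPR = (P1 - P0 + D) / P0
Gain: $78.67 - $94.71 + $0.37 = -$15.67
HPR = -$15.67 / $94.71 = -0.1655

-0.1655


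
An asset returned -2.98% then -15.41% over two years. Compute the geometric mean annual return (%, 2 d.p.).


Formula: Geometric mean = ((1+r1)*(1+r2))^(1/2) - 1
Product: (1 + -0.0298) * (1 + -0.1541) = 0.9702 * 0.8459 = 0.820692
Square root: 0.820692^0.5 = 0.905921
Geometric mean = 0.905921 - 1 = -0.094079
As percentage: -9.41%

-9.41%


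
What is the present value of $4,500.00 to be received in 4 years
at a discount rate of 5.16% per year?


Formula: PV = FV / (1 + r)^n
Substituting: PV = $4,500.00 / (1 + 0.0516)^4
Discount factor: (1.0516)^4 = 1.222932
PV = $4,500.00 / 1.222932 = $3,679.68

$3,679.68


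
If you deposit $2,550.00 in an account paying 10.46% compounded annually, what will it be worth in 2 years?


Formula: FV = P * (1 + r)^n
Substituting: FV = $2,550.00 * (1 + 0.1046)^2
Growth factor: (1.1046)^2 = 1.220141
FV = $2,550.00 * 1.220141 = $3,111.36

$3,111.36


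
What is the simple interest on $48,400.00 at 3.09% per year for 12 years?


Formula: I = P * r * t
Substituting: I = $48,400.00 * 0.0309 * 12
Step: I = $48,400.00 * 0.3708
I = $17,946.72

$17,946.72


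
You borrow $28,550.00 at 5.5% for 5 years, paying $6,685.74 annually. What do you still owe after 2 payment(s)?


Formula: Balance = PV*(1+r)^k - PMT*((1+r)^k - 1)/r
Growth: (1 + 0.055)^2 = 1.113025
Accumulated factor: ((1+r)^k - 1)/r = 2.055
Balance = $28,550.00 * 1.113025 - $6,685.74 * 2.055
Balance = $18,037.67

$18,037.67


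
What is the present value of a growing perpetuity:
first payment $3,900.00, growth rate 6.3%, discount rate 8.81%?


Formula: PV = C / (r - g)
Spread: r - g = 0.0881 - 0.063 = 0.0251
Substituting: PV = $3,900.00 / 0.0251
PV = $155,378.49

$155,378.49


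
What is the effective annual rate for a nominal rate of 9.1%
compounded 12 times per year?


Formula: EAR = (1 + r/m)^m - 1
Period rate: r/m = 0.091 / 12 = 0.007583
Compounding: (1 + 0.007583)^12 = 1.094893
EAR = 1.094893 - 1 = 0.094893

0.094893


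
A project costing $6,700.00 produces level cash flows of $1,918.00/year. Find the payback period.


Formula: Payback = investment / annual cash flow
Substituting: Payback = $6,700.00 / $1,918.00
Payback = 3.4932 years

3.4932 years


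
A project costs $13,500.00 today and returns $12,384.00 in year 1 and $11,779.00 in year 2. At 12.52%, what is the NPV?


Formula: NPV = C0 + C1/(1+r) + C2/(1+r)^2
Discount C1: $12,384.00 / (1 + 0.1252) = $11,006.04
Discount C2: $11,779.00 / (1 + 0.1252)^2 = $9,303.56
NPV = -$13,500.00 + $11,006.04 + $9,303.56 = $6,809.60

$6,809.60


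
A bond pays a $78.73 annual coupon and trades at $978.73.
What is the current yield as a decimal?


Formula: Current yield = annual coupon / price
Substituting: CY = $78.73 / $978.73
CY = 0.080441

0.080441


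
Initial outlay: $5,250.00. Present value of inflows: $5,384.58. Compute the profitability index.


Formula: PI = PV(cash flows) / initial investment
Substituting: PI = $5,384.58 / $5,250.00
PI = 1.0256

1.0256


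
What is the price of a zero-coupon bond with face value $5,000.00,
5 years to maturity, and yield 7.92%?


Formula: Price = FV / (1 + r)^n
Substituting: Price = $5,000.00 / (1 + 0.0792)^5
Discount factor: (1.0792)^5 = 1.463894
Price = $5,000.00 / 1.463894 = $3,415.55

$3,415.55


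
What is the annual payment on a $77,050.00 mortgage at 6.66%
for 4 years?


Formula: PMT = PV * r / (1 - (1+r)^(-n))
Denominator: 1 - (1 + 0.0666)^(-4) = 0.227331
Numerator: $77,050.00 * 0.0666 = 5131.53
PMT = 5131.53 / 0.227331 = $22,572.98

$22,572.98


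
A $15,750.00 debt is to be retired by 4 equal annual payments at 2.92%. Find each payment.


Formula: PMT = PV * r / (1 - (1+r)^(-n))
Denominator: 1 - (1 + 0.0292)^(-4) = 0.108747
Numerator: $15,750.00 * 0.0292 = 459.9
PMT = 459.9 / 0.108747 = $4,229.07

$4,229.07


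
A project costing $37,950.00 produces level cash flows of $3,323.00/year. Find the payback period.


Formula: Payback = investment / annual cash flow
Substituting: Payback = $37,950.00 / $3,323.00
Payback = 11.4204 years

11.4204 years


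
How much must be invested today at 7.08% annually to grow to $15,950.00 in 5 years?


Formula: PV = FV / (1 + r)^n
Substituting: PV = $15,950.00 / (1 + 0.0708)^5
Discount factor: (1.0708)^5 = 1.407803
PV = $15,950.00 / 1.407803 = $11,329.71

$11,329.71


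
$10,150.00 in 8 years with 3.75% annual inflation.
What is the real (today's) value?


Formula: Real value = nominal / (1 + inflation)^years
Price level: (1 + 0.0375)^8 = 1.342471
Real value = $10,150.00 / 1.342471 = $7,560.69

$7,560.69


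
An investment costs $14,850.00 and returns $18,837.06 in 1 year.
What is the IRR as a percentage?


Formula: IRR = C1/C0 - 1
Substituting: IRR = $18,837.06 / $14,850.00 - 1
Ratio: 1.268489 - 1 = 0.268489
IRR = 26.8489%

26.8489%
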